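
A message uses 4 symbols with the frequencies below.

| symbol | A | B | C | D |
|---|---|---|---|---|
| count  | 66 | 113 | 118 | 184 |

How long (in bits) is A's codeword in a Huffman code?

3

Repeatedly merge the two smallest:
A(66) + B(113) → 179
C(118) + 179 → 297
D(184) + 297 → 481
A sits 3 levels below the root, so its codeword is 3 bits.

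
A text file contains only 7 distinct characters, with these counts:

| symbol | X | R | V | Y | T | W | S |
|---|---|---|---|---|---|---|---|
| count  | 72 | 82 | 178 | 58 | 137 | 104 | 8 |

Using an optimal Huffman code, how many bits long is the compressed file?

1668

Greedily combine the two least-frequent nodes:
combine S(8), Y(58) → 66
combine 66, X(72) → 138
combine R(82), W(104) → 186
combine T(137), 138 → 275
combine V(178), 186 → 364
combine 275, 364 → 639
The encoded length is the sum of every internal node's weight: 66 + 138 + 186 + 275 + 364 + 639 = 1668 bits.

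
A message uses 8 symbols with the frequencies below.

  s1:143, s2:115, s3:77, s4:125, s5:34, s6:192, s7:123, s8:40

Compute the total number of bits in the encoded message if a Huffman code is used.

Greedily combine the two least-frequent nodes:
s5(34) + s8(40) → 74
74 + s3(77) → 151
s2(115) + s7(123) → 238
s4(125) + s1(143) → 268
151 + s6(192) → 343
238 + 268 → 506
343 + 506 → 849
The encoded length is the sum of every internal node's weight: 74 + 151 + 238 + 268 + 343 + 506 + 849 = 2429 bits.

2429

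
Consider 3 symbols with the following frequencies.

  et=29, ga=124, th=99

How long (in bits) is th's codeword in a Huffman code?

2

Repeatedly merge the two smallest:
combine et(29), th(99) → 128
combine ga(124), 128 → 252
th sits 2 levels below the root, so its codeword is 2 bits.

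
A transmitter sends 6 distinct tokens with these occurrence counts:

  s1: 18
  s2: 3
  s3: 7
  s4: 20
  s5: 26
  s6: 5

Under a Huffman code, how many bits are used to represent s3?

Repeatedly merge the two smallest:
s2(3) + s6(5) → 8
s3(7) + 8 → 15
15 + s1(18) → 33
s4(20) + s5(26) → 46
33 + 46 → 79
The subtree containing s3 is merged 3 times, so code length = 3.

3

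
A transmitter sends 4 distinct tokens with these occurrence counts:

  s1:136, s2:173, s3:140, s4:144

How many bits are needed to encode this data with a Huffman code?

Build the Huffman tree bottom-up:
combine s1(136), s3(140) → 276
combine s4(144), s2(173) → 317
combine 276, 317 → 593
Total encoded bits = sum of merged weights = 276 + 317 + 593 = 1186.

1186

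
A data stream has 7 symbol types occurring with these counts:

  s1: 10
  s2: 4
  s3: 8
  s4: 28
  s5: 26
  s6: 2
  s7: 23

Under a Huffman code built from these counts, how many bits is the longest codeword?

5

Merge the two lowest-weight nodes at each step:
merge s6(2) and s2(4): 6
merge 6 and s3(8): 14
merge s1(10) and 14: 24
merge s7(23) and 24: 47
merge s5(26) and s4(28): 54
merge 47 and 54: 101
Maximum depth reached is 5.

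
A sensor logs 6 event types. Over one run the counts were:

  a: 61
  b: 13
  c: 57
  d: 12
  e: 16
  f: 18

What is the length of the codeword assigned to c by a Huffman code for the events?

Repeatedly merge the two smallest:
merge d(12) and b(13): 25
merge e(16) and f(18): 34
merge 25 and 34: 59
merge c(57) and 59: 116
merge a(61) and 116: 177
c's leaf is at depth 2, giving a 2-bit codeword.

2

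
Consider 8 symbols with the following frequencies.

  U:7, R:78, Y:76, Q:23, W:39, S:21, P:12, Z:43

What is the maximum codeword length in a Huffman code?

Merge the two lowest-weight nodes at each step:
combine U(7), P(12) → 19
combine 19, S(21) → 40
combine Q(23), W(39) → 62
combine 40, Z(43) → 83
combine 62, Y(76) → 138
combine R(78), 83 → 161
combine 138, 161 → 299
The rarest symbols sit at the bottom; the longest codeword is 5 bits.

5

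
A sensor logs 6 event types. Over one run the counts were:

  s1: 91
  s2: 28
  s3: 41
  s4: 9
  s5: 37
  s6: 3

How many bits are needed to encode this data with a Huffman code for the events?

Greedily combine the two least-frequent nodes:
s6(3) + s4(9) → 12
12 + s2(28) → 40
s5(37) + 40 → 77
s3(41) + 77 → 118
s1(91) + 118 → 209
Total encoded bits = sum of merged weights = 12 + 40 + 77 + 118 + 209 = 456.

456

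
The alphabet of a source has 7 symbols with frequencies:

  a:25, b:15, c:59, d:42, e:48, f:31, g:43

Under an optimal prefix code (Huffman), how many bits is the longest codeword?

Merge the two lowest-weight nodes at each step:
merge b(15) and a(25): 40
merge f(31) and 40: 71
merge d(42) and g(43): 85
merge e(48) and c(59): 107
merge 71 and 85: 156
merge 107 and 156: 263
The first pair merged (b, a) ends up deepest, at depth 4.

4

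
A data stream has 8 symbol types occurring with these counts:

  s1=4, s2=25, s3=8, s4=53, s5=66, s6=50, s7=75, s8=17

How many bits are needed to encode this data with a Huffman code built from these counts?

Merge the two smallest weights repeatedly:
combine s1(4), s3(8) → 12
combine 12, s8(17) → 29
combine s2(25), 29 → 54
combine s6(50), s4(53) → 103
combine 54, s5(66) → 120
combine s7(75), 103 → 178
combine 120, 178 → 298
Each symbol's bit-cost is frequency × depth; summing gives 794 bits (equivalently 12 + 29 + 54 + 103 + 120 + 178 + 298).

794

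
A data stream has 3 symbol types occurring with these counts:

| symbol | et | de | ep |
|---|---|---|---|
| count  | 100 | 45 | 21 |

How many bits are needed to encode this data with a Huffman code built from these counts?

Greedily combine the two least-frequent nodes:
ep(21) + de(45) → 66
66 + et(100) → 166
The encoded length is the sum of every internal node's weight: 66 + 166 = 232 bits.

232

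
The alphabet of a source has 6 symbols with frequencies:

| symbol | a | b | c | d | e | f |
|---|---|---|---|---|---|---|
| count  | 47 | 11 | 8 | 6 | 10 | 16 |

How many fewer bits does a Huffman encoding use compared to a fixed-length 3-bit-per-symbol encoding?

Fixed-length: 3 bits × 98 symbols = 294 bits.
Huffman merges:
d(6) + c(8) → 14
e(10) + b(11) → 21
14 + f(16) → 30
21 + 30 → 51
a(47) + 51 → 98
Huffman total = 14 + 21 + 30 + 51 + 98 = 214 bits.
Saving = 294 − 214 = 80 bits.

80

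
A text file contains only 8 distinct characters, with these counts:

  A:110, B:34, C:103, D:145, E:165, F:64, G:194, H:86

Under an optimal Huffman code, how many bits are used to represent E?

Huffman merges, smallest pair first:
merge B(34) and F(64): 98
merge H(86) and 98: 184
merge C(103) and A(110): 213
merge D(145) and E(165): 310
merge 184 and G(194): 378
merge 213 and 310: 523
merge 378 and 523: 901
E's leaf is at depth 3, giving a 3-bit codeword.

3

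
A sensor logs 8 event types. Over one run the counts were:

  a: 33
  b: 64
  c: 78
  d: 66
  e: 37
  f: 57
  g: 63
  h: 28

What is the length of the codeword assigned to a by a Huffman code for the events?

Huffman merges, smallest pair first:
merge h(28) and a(33): 61
merge e(37) and f(57): 94
merge 61 and g(63): 124
merge b(64) and d(66): 130
merge c(78) and 94: 172
merge 124 and 130: 254
merge 172 and 254: 426
a sits 4 levels below the root, so its codeword is 4 bits.

4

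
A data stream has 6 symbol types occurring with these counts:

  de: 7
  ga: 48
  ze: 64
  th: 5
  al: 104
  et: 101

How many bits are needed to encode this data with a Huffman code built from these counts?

Greedily combine the two least-frequent nodes:
combine th(5), de(7) → 12
combine 12, ga(48) → 60
combine 60, ze(64) → 124
combine et(101), al(104) → 205
combine 124, 205 → 329
The encoded length is the sum of every internal node's weight: 12 + 60 + 124 + 205 + 329 = 730 bits.

730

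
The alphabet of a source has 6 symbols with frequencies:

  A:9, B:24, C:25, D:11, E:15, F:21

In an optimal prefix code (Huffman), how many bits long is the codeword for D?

4

Build the tree from the bottom:
merge A(9) and D(11): 20
merge E(15) and 20: 35
merge F(21) and B(24): 45
merge C(25) and 35: 60
merge 45 and 60: 105
D sits 4 levels below the root, so its codeword is 4 bits.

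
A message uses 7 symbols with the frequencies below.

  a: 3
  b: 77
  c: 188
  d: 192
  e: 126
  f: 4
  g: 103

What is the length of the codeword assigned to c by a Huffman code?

Repeatedly merge the two smallest:
combine a(3), f(4) → 7
combine 7, b(77) → 84
combine 84, g(103) → 187
combine e(126), 187 → 313
combine c(188), d(192) → 380
combine 313, 380 → 693
The subtree containing c is merged 2 times, so code length = 2.

2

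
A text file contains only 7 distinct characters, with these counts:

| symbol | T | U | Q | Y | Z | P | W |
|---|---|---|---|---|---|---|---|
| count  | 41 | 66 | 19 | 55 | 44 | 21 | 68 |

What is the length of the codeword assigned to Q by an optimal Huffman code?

4

Huffman merges, smallest pair first:
Q(19) + P(21) → 40
40 + T(41) → 81
Z(44) + Y(55) → 99
U(66) + W(68) → 134
81 + 99 → 180
134 + 180 → 314
Q sits 4 levels below the root, so its codeword is 4 bits.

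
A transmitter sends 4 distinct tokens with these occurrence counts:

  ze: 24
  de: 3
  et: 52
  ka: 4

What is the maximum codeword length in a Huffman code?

Merge the two lowest-weight nodes at each step:
merge de(3) and ka(4): 7
merge 7 and ze(24): 31
merge 31 and et(52): 83
The rarest symbols sit at the bottom; the longest codeword is 3 bits.

3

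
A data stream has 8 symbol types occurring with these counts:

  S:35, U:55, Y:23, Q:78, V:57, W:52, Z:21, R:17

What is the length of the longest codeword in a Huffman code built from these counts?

4

Merge the two lowest-weight nodes at each step:
R(17) + Z(21) → 38
Y(23) + S(35) → 58
38 + W(52) → 90
U(55) + V(57) → 112
58 + Q(78) → 136
90 + 112 → 202
136 + 202 → 338
The first pair merged (R, Z) ends up deepest, at depth 4.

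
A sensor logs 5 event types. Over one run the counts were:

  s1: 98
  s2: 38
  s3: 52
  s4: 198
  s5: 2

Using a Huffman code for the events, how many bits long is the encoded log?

Greedily combine the two least-frequent nodes:
s5(2) + s2(38) → 40
40 + s3(52) → 92
92 + s1(98) → 190
190 + s4(198) → 388
Each symbol's bit-cost is frequency × depth; summing gives 710 bits (equivalently 40 + 92 + 190 + 388).

710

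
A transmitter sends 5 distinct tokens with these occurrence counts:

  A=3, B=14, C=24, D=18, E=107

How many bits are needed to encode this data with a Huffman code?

277

Greedily combine the two least-frequent nodes:
A(3) + B(14) → 17
17 + D(18) → 35
C(24) + 35 → 59
59 + E(107) → 166
Each symbol's bit-cost is frequency × depth; summing gives 277 bits (equivalently 17 + 35 + 59 + 166).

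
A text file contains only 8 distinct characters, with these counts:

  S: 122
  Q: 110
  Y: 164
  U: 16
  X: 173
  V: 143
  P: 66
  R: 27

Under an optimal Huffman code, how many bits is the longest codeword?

Merge the two lowest-weight nodes at each step:
combine U(16), R(27) → 43
combine 43, P(66) → 109
combine 109, Q(110) → 219
combine S(122), V(143) → 265
combine Y(164), X(173) → 337
combine 219, 265 → 484
combine 337, 484 → 821
Maximum depth reached is 5.

5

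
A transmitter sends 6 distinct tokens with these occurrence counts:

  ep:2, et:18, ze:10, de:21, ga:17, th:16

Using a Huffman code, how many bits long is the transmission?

208

Merge the two smallest weights repeatedly:
merge ep(2) and ze(10): 12
merge 12 and th(16): 28
merge ga(17) and et(18): 35
merge de(21) and 28: 49
merge 35 and 49: 84
The encoded length is the sum of every internal node's weight: 12 + 28 + 35 + 49 + 84 = 208 bits.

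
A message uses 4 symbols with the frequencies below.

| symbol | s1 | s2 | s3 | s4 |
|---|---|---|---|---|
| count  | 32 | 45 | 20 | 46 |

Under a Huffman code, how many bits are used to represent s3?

2

Build the tree from the bottom:
merge s3(20) and s1(32): 52
merge s2(45) and s4(46): 91
merge 52 and 91: 143
s3 sits 2 levels below the root, so its codeword is 2 bits.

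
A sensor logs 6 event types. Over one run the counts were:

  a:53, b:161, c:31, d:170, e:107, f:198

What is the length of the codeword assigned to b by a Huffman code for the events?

2

Huffman merges, smallest pair first:
c(31) + a(53) → 84
84 + e(107) → 191
b(161) + d(170) → 331
191 + f(198) → 389
331 + 389 → 720
b's leaf is at depth 2, giving a 2-bit codeword.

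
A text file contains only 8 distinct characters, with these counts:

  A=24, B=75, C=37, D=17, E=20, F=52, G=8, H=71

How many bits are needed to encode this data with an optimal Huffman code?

835

Greedily combine the two least-frequent nodes:
G(8) + D(17) → 25
E(20) + A(24) → 44
25 + C(37) → 62
44 + F(52) → 96
62 + H(71) → 133
B(75) + 96 → 171
133 + 171 → 304
Total encoded bits = sum of merged weights = 25 + 44 + 62 + 96 + 133 + 171 + 304 = 835.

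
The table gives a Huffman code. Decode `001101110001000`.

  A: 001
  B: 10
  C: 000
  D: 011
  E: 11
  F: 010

ABEBAC

Read left to right; each codeword is recognised as soon as it completes (prefix code):
  001→A | 10→B | 11→E | 10→B | 001→A | 000→C
Decoded message: ABEBAC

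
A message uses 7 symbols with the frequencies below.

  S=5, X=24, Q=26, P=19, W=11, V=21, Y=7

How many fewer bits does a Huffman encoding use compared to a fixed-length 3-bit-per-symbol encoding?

Fixed-length: 3 bits × 113 symbols = 339 bits.
Huffman merges:
merge S(5) and Y(7): 12
merge W(11) and 12: 23
merge P(19) and V(21): 40
merge 23 and X(24): 47
merge Q(26) and 40: 66
merge 47 and 66: 113
Huffman total = 12 + 23 + 40 + 47 + 66 + 113 = 301 bits.
Saving = 339 − 301 = 38 bits.

38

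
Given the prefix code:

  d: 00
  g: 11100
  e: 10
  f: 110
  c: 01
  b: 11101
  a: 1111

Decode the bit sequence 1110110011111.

beca

Read left to right; each codeword is recognised as soon as it completes (prefix code):
  11101→b | 10→e | 01→c | 1111→a
Decoded message: beca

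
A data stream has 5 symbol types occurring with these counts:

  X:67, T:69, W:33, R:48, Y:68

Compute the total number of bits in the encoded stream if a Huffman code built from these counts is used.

Greedily combine the two least-frequent nodes:
merge W(33) and R(48): 81
merge X(67) and Y(68): 135
merge T(69) and 81: 150
merge 135 and 150: 285
Each symbol's bit-cost is frequency × depth; summing gives 651 bits (equivalently 81 + 135 + 150 + 285).

651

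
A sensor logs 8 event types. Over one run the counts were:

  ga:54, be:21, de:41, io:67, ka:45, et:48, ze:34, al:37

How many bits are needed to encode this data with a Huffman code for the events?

1029

Greedily combine the two least-frequent nodes:
combine be(21), ze(34) → 55
combine al(37), de(41) → 78
combine ka(45), et(48) → 93
combine ga(54), 55 → 109
combine io(67), 78 → 145
combine 93, 109 → 202
combine 145, 202 → 347
Total encoded bits = sum of merged weights = 55 + 78 + 93 + 109 + 145 + 202 + 347 = 1029.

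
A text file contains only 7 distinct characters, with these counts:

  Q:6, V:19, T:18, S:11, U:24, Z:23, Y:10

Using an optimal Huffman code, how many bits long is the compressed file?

Build the Huffman tree bottom-up:
merge Q(6) and Y(10): 16
merge S(11) and 16: 27
merge T(18) and V(19): 37
merge Z(23) and U(24): 47
merge 27 and 37: 64
merge 47 and 64: 111
The encoded length is the sum of every internal node's weight: 16 + 27 + 37 + 47 + 64 + 111 = 302 bits.

302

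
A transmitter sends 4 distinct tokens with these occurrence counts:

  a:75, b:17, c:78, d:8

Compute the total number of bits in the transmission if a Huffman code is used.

Build the Huffman tree bottom-up:
combine d(8), b(17) → 25
combine 25, a(75) → 100
combine c(78), 100 → 178
The encoded length is the sum of every internal node's weight: 25 + 100 + 178 = 303 bits.

303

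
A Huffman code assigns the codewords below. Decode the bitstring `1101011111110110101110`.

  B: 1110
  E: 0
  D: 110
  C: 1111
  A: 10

Read left to right; each codeword is recognised as soon as it completes (prefix code):
  110→D | 10→A | 1111→C | 1110→B | 110→D | 10→A | 1110→B
Decoded message: DACBDAB

DACBDAB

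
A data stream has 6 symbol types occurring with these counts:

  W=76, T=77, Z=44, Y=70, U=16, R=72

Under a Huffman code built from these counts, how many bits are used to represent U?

Huffman merges, smallest pair first:
U(16) + Z(44) → 60
60 + Y(70) → 130
R(72) + W(76) → 148
T(77) + 130 → 207
148 + 207 → 355
U sits 4 levels below the root, so its codeword is 4 bits.

4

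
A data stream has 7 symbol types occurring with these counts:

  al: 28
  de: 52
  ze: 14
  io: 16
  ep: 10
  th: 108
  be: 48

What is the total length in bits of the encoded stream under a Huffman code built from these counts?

Merge the two smallest weights repeatedly:
merge ep(10) and ze(14): 24
merge io(16) and 24: 40
merge al(28) and 40: 68
merge be(48) and de(52): 100
merge 68 and 100: 168
merge th(108) and 168: 276
Total encoded bits = sum of merged weights = 24 + 40 + 68 + 100 + 168 + 276 = 676.

676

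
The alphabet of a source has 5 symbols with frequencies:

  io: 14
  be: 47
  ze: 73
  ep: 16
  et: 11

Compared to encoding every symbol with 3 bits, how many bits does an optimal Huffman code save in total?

168

Fixed-length: 3 bits × 161 symbols = 483 bits.
Huffman merges:
combine et(11), io(14) → 25
combine ep(16), 25 → 41
combine 41, be(47) → 88
combine ze(73), 88 → 161
Huffman total = 25 + 41 + 88 + 161 = 315 bits.
Saving = 483 − 315 = 168 bits.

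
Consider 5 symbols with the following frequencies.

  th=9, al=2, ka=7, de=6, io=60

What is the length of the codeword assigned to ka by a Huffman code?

Repeatedly merge the two smallest:
combine al(2), de(6) → 8
combine ka(7), 8 → 15
combine th(9), 15 → 24
combine 24, io(60) → 84
ka sits 3 levels below the root, so its codeword is 3 bits.

3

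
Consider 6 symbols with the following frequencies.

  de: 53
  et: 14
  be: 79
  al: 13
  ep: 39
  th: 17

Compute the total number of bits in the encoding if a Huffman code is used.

Greedily combine the two least-frequent nodes:
al(13) + et(14) → 27
th(17) + 27 → 44
ep(39) + 44 → 83
de(53) + be(79) → 132
83 + 132 → 215
Total encoded bits = sum of merged weights = 27 + 44 + 83 + 132 + 215 = 501.

501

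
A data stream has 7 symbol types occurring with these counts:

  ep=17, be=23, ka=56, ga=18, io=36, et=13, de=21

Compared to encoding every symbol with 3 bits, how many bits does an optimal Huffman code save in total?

62

Fixed-length: 3 bits × 184 symbols = 552 bits.
Huffman merges:
et(13) + ep(17) → 30
ga(18) + de(21) → 39
be(23) + 30 → 53
io(36) + 39 → 75
53 + ka(56) → 109
75 + 109 → 184
Huffman total = 30 + 39 + 53 + 75 + 109 + 184 = 490 bits.
Saving = 552 − 490 = 62 bits.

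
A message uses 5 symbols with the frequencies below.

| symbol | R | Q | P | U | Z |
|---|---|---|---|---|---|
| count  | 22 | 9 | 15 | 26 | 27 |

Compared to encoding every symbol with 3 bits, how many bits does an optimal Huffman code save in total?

Fixed-length: 3 bits × 99 symbols = 297 bits.
Huffman merges:
merge Q(9) and P(15): 24
merge R(22) and 24: 46
merge U(26) and Z(27): 53
merge 46 and 53: 99
Huffman total = 24 + 46 + 53 + 99 = 222 bits.
Saving = 297 − 222 = 75 bits.

75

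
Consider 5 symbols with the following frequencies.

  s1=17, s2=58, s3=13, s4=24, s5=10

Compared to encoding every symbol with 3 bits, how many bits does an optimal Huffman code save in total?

Fixed-length: 3 bits × 122 symbols = 366 bits.
Huffman merges:
merge s5(10) and s3(13): 23
merge s1(17) and 23: 40
merge s4(24) and 40: 64
merge s2(58) and 64: 122
Huffman total = 23 + 40 + 64 + 122 = 249 bits.
Saving = 366 − 249 = 117 bits.

117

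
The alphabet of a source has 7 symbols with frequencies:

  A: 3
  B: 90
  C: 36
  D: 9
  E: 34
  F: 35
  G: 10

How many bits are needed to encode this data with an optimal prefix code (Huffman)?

505

Build the Huffman tree bottom-up:
combine A(3), D(9) → 12
combine G(10), 12 → 22
combine 22, E(34) → 56
combine F(35), C(36) → 71
combine 56, 71 → 127
combine B(90), 127 → 217
Total encoded bits = sum of merged weights = 12 + 22 + 56 + 71 + 127 + 217 = 505.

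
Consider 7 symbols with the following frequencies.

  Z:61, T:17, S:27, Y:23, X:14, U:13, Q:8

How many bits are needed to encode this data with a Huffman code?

Build the Huffman tree bottom-up:
combine Q(8), U(13) → 21
combine X(14), T(17) → 31
combine 21, Y(23) → 44
combine S(27), 31 → 58
combine 44, 58 → 102
combine Z(61), 102 → 163
Each symbol's bit-cost is frequency × depth; summing gives 419 bits (equivalently 21 + 31 + 44 + 58 + 102 + 163).

419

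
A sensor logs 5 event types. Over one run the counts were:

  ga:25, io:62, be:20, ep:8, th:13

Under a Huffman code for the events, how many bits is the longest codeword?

4

Merge the two lowest-weight nodes at each step:
combine ep(8), th(13) → 21
combine be(20), 21 → 41
combine ga(25), 41 → 66
combine io(62), 66 → 128
Maximum depth reached is 4.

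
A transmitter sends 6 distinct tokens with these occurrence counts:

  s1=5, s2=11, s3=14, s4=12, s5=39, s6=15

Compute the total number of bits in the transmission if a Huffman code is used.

Build the Huffman tree bottom-up:
combine s1(5), s2(11) → 16
combine s4(12), s3(14) → 26
combine s6(15), 16 → 31
combine 26, 31 → 57
combine s5(39), 57 → 96
Each symbol's bit-cost is frequency × depth; summing gives 226 bits (equivalently 16 + 26 + 31 + 57 + 96).

226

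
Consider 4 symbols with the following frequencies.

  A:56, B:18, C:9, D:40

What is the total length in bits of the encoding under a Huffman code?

Greedily combine the two least-frequent nodes:
combine C(9), B(18) → 27
combine 27, D(40) → 67
combine A(56), 67 → 123
The encoded length is the sum of every internal node's weight: 27 + 67 + 123 = 217 bits.

217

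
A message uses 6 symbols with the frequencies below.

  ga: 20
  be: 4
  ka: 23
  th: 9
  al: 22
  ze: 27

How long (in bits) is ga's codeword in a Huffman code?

3

Build the tree from the bottom:
be(4) + th(9) → 13
13 + ga(20) → 33
al(22) + ka(23) → 45
ze(27) + 33 → 60
45 + 60 → 105
ga sits 3 levels below the root, so its codeword is 3 bits.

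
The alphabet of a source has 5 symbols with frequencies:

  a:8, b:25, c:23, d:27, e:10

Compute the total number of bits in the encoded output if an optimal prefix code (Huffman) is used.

Merge the two smallest weights repeatedly:
a(8) + e(10) → 18
18 + c(23) → 41
b(25) + d(27) → 52
41 + 52 → 93
Total encoded bits = sum of merged weights = 18 + 41 + 52 + 93 = 204.

204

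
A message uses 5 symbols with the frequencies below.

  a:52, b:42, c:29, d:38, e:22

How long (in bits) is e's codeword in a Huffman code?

Build the tree from the bottom:
e(22) + c(29) → 51
d(38) + b(42) → 80
51 + a(52) → 103
80 + 103 → 183
e's leaf is at depth 3, giving a 3-bit codeword.

3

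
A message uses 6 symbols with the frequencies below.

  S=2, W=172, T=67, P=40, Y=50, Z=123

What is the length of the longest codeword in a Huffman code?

5

Merge the two lowest-weight nodes at each step:
S(2) + P(40) → 42
42 + Y(50) → 92
T(67) + 92 → 159
Z(123) + 159 → 282
W(172) + 282 → 454
Maximum depth reached is 5.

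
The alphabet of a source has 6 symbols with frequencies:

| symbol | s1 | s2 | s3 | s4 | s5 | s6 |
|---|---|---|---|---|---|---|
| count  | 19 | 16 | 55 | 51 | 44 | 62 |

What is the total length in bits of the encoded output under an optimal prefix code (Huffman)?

Merge the two smallest weights repeatedly:
combine s2(16), s1(19) → 35
combine 35, s5(44) → 79
combine s4(51), s3(55) → 106
combine s6(62), 79 → 141
combine 106, 141 → 247
Total encoded bits = sum of merged weights = 35 + 79 + 106 + 141 + 247 = 608.

608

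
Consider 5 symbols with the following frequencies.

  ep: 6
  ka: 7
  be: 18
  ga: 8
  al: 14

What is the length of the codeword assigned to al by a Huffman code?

Repeatedly merge the two smallest:
combine ep(6), ka(7) → 13
combine ga(8), 13 → 21
combine al(14), be(18) → 32
combine 21, 32 → 53
al's leaf is at depth 2, giving a 2-bit codeword.

2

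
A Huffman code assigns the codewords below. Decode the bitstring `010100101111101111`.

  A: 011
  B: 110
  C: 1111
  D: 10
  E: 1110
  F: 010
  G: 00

FDFCDC

Read left to right; each codeword is recognised as soon as it completes (prefix code):
  010→F | 10→D | 010→F | 1111→C | 10→D | 1111→C
Decoded message: FDFCDC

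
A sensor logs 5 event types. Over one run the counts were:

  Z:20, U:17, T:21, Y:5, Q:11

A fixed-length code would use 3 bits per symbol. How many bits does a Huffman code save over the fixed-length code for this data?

Fixed-length: 3 bits × 74 symbols = 222 bits.
Huffman merges:
merge Y(5) and Q(11): 16
merge 16 and U(17): 33
merge Z(20) and T(21): 41
merge 33 and 41: 74
Huffman total = 16 + 33 + 41 + 74 = 164 bits.
Saving = 222 − 164 = 58 bits.

58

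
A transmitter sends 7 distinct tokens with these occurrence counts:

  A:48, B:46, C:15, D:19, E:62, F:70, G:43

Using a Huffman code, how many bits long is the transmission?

811

Build the Huffman tree bottom-up:
combine C(15), D(19) → 34
combine 34, G(43) → 77
combine B(46), A(48) → 94
combine E(62), F(70) → 132
combine 77, 94 → 171
combine 132, 171 → 303
Total encoded bits = sum of merged weights = 34 + 77 + 94 + 132 + 171 + 303 = 811.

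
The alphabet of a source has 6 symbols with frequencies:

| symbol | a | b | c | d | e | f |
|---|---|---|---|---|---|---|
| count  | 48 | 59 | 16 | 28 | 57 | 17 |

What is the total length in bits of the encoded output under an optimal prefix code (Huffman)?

544

Greedily combine the two least-frequent nodes:
combine c(16), f(17) → 33
combine d(28), 33 → 61
combine a(48), e(57) → 105
combine b(59), 61 → 120
combine 105, 120 → 225
The encoded length is the sum of every internal node's weight: 33 + 61 + 105 + 120 + 225 = 544 bits.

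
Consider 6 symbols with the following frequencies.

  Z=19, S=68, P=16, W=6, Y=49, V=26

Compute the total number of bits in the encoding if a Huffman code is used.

Build the Huffman tree bottom-up:
combine W(6), P(16) → 22
combine Z(19), 22 → 41
combine V(26), 41 → 67
combine Y(49), 67 → 116
combine S(68), 116 → 184
The encoded length is the sum of every internal node's weight: 22 + 41 + 67 + 116 + 184 = 430 bits.

430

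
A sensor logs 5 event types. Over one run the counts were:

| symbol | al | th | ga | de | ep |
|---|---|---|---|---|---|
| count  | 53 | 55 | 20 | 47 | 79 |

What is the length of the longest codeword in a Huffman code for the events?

Merge the two lowest-weight nodes at each step:
merge ga(20) and de(47): 67
merge al(53) and th(55): 108
merge 67 and ep(79): 146
merge 108 and 146: 254
The rarest symbols sit at the bottom; the longest codeword is 3 bits.

3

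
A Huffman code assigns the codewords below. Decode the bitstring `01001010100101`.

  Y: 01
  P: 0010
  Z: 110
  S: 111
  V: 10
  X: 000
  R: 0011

YPVVYY

Read left to right; each codeword is recognised as soon as it completes (prefix code):
  01→Y | 0010→P | 10→V | 10→V | 01→Y | 01→Y
Decoded message: YPVVYY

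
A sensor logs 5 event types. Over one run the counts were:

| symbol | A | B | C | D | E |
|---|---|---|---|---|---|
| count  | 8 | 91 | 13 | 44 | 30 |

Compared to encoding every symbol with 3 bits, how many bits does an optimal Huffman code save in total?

205

Fixed-length: 3 bits × 186 symbols = 558 bits.
Huffman merges:
A(8) + C(13) → 21
21 + E(30) → 51
D(44) + 51 → 95
B(91) + 95 → 186
Huffman total = 21 + 51 + 95 + 186 = 353 bits.
Saving = 558 − 353 = 205 bits.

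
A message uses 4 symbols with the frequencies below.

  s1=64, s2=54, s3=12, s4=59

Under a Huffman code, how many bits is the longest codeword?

2

Merge the two lowest-weight nodes at each step:
s3(12) + s2(54) → 66
s4(59) + s1(64) → 123
66 + 123 → 189
Maximum depth reached is 2.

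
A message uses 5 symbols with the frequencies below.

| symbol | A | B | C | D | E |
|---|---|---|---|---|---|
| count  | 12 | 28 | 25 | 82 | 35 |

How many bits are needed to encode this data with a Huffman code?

Merge the two smallest weights repeatedly:
A(12) + C(25) → 37
B(28) + E(35) → 63
37 + 63 → 100
D(82) + 100 → 182
Total encoded bits = sum of merged weights = 37 + 63 + 100 + 182 = 382.

382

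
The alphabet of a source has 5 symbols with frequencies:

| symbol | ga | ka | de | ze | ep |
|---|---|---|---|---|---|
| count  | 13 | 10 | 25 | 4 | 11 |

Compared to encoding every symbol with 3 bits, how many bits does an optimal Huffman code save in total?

Fixed-length: 3 bits × 63 symbols = 189 bits.
Huffman merges:
combine ze(4), ka(10) → 14
combine ep(11), ga(13) → 24
combine 14, 24 → 38
combine de(25), 38 → 63
Huffman total = 14 + 24 + 38 + 63 = 139 bits.
Saving = 189 − 139 = 50 bits.

50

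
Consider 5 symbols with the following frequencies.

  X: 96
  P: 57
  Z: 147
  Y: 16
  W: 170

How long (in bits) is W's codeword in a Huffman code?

Repeatedly merge the two smallest:
Y(16) + P(57) → 73
73 + X(96) → 169
Z(147) + 169 → 316
W(170) + 316 → 486
W is a child of the root — depth 1, so its codeword is a single bit.

1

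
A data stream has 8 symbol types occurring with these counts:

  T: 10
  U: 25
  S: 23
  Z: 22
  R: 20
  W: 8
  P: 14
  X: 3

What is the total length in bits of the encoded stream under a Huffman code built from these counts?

Greedily combine the two least-frequent nodes:
combine X(3), W(8) → 11
combine T(10), 11 → 21
combine P(14), R(20) → 34
combine 21, Z(22) → 43
combine S(23), U(25) → 48
combine 34, 43 → 77
combine 48, 77 → 125
Each symbol's bit-cost is frequency × depth; summing gives 359 bits (equivalently 11 + 21 + 34 + 43 + 48 + 77 + 125).

359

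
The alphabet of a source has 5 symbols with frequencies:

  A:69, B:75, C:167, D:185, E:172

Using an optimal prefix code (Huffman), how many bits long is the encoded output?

1480

Build the Huffman tree bottom-up:
A(69) + B(75) → 144
144 + C(167) → 311
E(172) + D(185) → 357
311 + 357 → 668
Total encoded bits = sum of merged weights = 144 + 311 + 357 + 668 = 1480.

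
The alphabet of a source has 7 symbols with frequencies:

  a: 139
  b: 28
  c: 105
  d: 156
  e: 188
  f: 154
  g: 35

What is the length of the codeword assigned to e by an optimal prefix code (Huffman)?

Repeatedly merge the two smallest:
combine b(28), g(35) → 63
combine 63, c(105) → 168
combine a(139), f(154) → 293
combine d(156), 168 → 324
combine e(188), 293 → 481
combine 324, 481 → 805
e's leaf is at depth 2, giving a 2-bit codeword.

2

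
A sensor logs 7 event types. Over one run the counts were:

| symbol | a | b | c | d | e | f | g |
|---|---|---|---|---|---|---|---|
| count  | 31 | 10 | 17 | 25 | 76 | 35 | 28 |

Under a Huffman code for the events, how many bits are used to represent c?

Repeatedly merge the two smallest:
b(10) + c(17) → 27
d(25) + 27 → 52
g(28) + a(31) → 59
f(35) + 52 → 87
59 + e(76) → 135
87 + 135 → 222
c sits 4 levels below the root, so its codeword is 4 bits.

4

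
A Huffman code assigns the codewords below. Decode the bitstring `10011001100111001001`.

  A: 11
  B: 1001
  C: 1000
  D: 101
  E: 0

BBBAEEB

Read left to right; each codeword is recognised as soon as it completes (prefix code):
  1001→B | 1001→B | 1001→B | 11→A | 0→E | 0→E | 1001→B
Decoded message: BBBAEEB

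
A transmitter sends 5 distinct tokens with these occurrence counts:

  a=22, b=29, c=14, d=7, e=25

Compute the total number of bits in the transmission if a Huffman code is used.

215

Merge the two smallest weights repeatedly:
merge d(7) and c(14): 21
merge 21 and a(22): 43
merge e(25) and b(29): 54
merge 43 and 54: 97
Total encoded bits = sum of merged weights = 21 + 43 + 54 + 97 = 215.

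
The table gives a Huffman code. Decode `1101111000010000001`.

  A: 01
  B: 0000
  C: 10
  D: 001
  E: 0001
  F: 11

FAFCEBD

Read left to right; each codeword is recognised as soon as it completes (prefix code):
  11→F | 01→A | 11→F | 10→C | 0001→E | 0000→B | 001→D
Decoded message: FAFCEBD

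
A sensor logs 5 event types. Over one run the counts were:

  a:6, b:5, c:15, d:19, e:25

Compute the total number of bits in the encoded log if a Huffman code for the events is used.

151

Build the Huffman tree bottom-up:
combine b(5), a(6) → 11
combine 11, c(15) → 26
combine d(19), e(25) → 44
combine 26, 44 → 70
Each symbol's bit-cost is frequency × depth; summing gives 151 bits (equivalently 11 + 26 + 44 + 70).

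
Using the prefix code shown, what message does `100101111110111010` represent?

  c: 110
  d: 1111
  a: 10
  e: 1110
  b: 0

Read left to right; each codeword is recognised as soon as it completes (prefix code):
  10→a | 0→b | 10→a | 1111→d | 110→c | 1110→e | 10→a
Decoded message: abadcea

abadcea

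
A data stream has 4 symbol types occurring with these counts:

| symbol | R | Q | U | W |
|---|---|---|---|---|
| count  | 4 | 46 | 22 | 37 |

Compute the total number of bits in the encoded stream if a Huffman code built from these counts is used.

198

Greedily combine the two least-frequent nodes:
combine R(4), U(22) → 26
combine 26, W(37) → 63
combine Q(46), 63 → 109
Each symbol's bit-cost is frequency × depth; summing gives 198 bits (equivalently 26 + 63 + 109).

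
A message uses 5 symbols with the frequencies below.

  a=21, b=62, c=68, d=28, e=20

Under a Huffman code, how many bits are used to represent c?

2

Build the tree from the bottom:
merge e(20) and a(21): 41
merge d(28) and 41: 69
merge b(62) and c(68): 130
merge 69 and 130: 199
c's leaf is at depth 2, giving a 2-bit codeword.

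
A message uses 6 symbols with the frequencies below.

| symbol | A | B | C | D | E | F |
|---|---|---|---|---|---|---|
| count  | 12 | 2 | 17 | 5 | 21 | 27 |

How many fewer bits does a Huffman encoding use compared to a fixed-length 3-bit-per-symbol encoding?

Fixed-length: 3 bits × 84 symbols = 252 bits.
Huffman merges:
B(2) + D(5) → 7
7 + A(12) → 19
C(17) + 19 → 36
E(21) + F(27) → 48
36 + 48 → 84
Huffman total = 7 + 19 + 36 + 48 + 84 = 194 bits.
Saving = 252 − 194 = 58 bits.

58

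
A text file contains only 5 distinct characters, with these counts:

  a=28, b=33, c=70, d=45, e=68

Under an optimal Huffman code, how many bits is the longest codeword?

3

Merge the two lowest-weight nodes at each step:
combine a(28), b(33) → 61
combine d(45), 61 → 106
combine e(68), c(70) → 138
combine 106, 138 → 244
The first pair merged (a, b) ends up deepest, at depth 3.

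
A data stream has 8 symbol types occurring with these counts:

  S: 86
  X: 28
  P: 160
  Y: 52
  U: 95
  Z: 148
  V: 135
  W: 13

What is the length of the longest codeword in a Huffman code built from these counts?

5

Merge the two lowest-weight nodes at each step:
W(13) + X(28) → 41
41 + Y(52) → 93
S(86) + 93 → 179
U(95) + V(135) → 230
Z(148) + P(160) → 308
179 + 230 → 409
308 + 409 → 717
The first pair merged (W, X) ends up deepest, at depth 5.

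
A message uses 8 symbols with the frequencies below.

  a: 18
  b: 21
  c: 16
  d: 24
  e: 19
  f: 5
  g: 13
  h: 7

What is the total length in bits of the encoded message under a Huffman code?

357

Merge the two smallest weights repeatedly:
f(5) + h(7) → 12
12 + g(13) → 25
c(16) + a(18) → 34
e(19) + b(21) → 40
d(24) + 25 → 49
34 + 40 → 74
49 + 74 → 123
Each symbol's bit-cost is frequency × depth; summing gives 357 bits (equivalently 12 + 25 + 34 + 40 + 49 + 74 + 123).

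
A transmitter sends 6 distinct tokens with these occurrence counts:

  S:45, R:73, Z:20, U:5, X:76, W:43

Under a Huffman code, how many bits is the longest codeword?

4

Merge the two lowest-weight nodes at each step:
merge U(5) and Z(20): 25
merge 25 and W(43): 68
merge S(45) and 68: 113
merge R(73) and X(76): 149
merge 113 and 149: 262
The first pair merged (U, Z) ends up deepest, at depth 4.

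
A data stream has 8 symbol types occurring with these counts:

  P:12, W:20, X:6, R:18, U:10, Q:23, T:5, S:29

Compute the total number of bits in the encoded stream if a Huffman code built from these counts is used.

Build the Huffman tree bottom-up:
combine T(5), X(6) → 11
combine U(10), 11 → 21
combine P(12), R(18) → 30
combine W(20), 21 → 41
combine Q(23), S(29) → 52
combine 30, 41 → 71
combine 52, 71 → 123
Each symbol's bit-cost is frequency × depth; summing gives 349 bits (equivalently 11 + 21 + 30 + 41 + 52 + 71 + 123).

349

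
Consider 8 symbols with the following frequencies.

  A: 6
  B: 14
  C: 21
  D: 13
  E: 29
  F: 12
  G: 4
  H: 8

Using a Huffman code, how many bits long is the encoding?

299

Merge the two smallest weights repeatedly:
G(4) + A(6) → 10
H(8) + 10 → 18
F(12) + D(13) → 25
B(14) + 18 → 32
C(21) + 25 → 46
E(29) + 32 → 61
46 + 61 → 107
Total encoded bits = sum of merged weights = 10 + 18 + 25 + 32 + 46 + 61 + 107 = 299.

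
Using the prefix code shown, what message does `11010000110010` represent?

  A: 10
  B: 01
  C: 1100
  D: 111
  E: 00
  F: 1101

FEECA

Read left to right; each codeword is recognised as soon as it completes (prefix code):
  1101→F | 00→E | 00→E | 1100→C | 10→A
Decoded message: FEECA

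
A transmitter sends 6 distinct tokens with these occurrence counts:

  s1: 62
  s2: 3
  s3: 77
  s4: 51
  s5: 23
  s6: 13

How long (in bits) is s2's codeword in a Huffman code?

Repeatedly merge the two smallest:
s2(3) + s6(13) → 16
16 + s5(23) → 39
39 + s4(51) → 90
s1(62) + s3(77) → 139
90 + 139 → 229
s2 sits 4 levels below the root, so its codeword is 4 bits.

4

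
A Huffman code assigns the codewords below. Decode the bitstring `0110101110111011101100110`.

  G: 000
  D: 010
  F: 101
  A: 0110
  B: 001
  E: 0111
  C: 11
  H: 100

AFCEEAA

Read left to right; each codeword is recognised as soon as it completes (prefix code):
  0110→A | 101→F | 11→C | 0111→E | 0111→E | 0110→A | 0110→A
Decoded message: AFCEEAA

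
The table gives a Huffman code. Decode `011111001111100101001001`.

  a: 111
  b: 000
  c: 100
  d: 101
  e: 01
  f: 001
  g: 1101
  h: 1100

eacahdff

Read left to right; each codeword is recognised as soon as it completes (prefix code):
  01→e | 111→a | 100→c | 111→a | 1100→h | 101→d | 001→f | 001→f
Decoded message: eacahdff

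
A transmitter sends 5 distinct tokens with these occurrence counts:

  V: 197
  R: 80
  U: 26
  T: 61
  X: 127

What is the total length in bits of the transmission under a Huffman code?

1039

Build the Huffman tree bottom-up:
merge U(26) and T(61): 87
merge R(80) and 87: 167
merge X(127) and 167: 294
merge V(197) and 294: 491
The encoded length is the sum of every internal node's weight: 87 + 167 + 294 + 491 = 1039 bits.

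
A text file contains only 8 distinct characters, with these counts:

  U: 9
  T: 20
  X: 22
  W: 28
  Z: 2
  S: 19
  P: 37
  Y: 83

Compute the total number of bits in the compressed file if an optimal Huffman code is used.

577

Merge the two smallest weights repeatedly:
Z(2) + U(9) → 11
11 + S(19) → 30
T(20) + X(22) → 42
W(28) + 30 → 58
P(37) + 42 → 79
58 + 79 → 137
Y(83) + 137 → 220
Total encoded bits = sum of merged weights = 11 + 30 + 42 + 58 + 79 + 137 + 220 = 577.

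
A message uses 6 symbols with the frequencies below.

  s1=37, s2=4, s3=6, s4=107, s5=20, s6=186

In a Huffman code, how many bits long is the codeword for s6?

Repeatedly merge the two smallest:
merge s2(4) and s3(6): 10
merge 10 and s5(20): 30
merge 30 and s1(37): 67
merge 67 and s4(107): 174
merge 174 and s6(186): 360
s6 sits one level below the root: a 1-bit codeword.

1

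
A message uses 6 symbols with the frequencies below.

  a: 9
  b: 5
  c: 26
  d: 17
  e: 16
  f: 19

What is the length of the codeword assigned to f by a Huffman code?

2

Repeatedly merge the two smallest:
merge b(5) and a(9): 14
merge 14 and e(16): 30
merge d(17) and f(19): 36
merge c(26) and 30: 56
merge 36 and 56: 92
f's leaf is at depth 2, giving a 2-bit codeword.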